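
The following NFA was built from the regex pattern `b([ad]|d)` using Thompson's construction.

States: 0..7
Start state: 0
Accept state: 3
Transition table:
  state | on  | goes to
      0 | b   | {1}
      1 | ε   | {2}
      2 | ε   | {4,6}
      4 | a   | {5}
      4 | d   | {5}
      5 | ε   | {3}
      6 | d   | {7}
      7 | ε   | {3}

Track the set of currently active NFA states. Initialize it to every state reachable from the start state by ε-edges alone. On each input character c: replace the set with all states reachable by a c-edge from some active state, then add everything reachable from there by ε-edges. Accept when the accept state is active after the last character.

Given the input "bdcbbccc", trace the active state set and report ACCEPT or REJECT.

Answer: REJECT

Trace:
initial (ε-close {0}): {0}
'b' @ 1: {1,2,4,6}
'd' @ 2: {3,5,7}  (accept∈set)
'c' @ 3: {}  — dead — no transitions
rest 'bbccc' ignored (set empty)
final: {}; accept 3 not in set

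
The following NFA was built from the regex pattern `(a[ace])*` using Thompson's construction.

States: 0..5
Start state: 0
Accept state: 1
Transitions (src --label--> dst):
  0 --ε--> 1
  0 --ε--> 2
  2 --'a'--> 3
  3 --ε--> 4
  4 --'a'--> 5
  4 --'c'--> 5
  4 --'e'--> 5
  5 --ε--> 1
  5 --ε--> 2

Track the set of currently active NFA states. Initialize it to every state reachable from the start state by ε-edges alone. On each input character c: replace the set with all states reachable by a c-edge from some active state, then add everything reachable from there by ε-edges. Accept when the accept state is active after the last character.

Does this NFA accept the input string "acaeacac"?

Answer: ACCEPT

Trace:
start: ε-closure({0}) = {0,1,2}
'a' @ 1: {3,4}
'c' @ 2: {1,2,5}  (accept∈set)
'a' @ 3: {3,4}
'e' @ 4: {1,2,5}  (accept∈set)
'a' @ 5: {3,4}
'c' @ 6: {1,2,5}  (accept∈set)
'a' @ 7: {3,4}
'c' @ 8: {1,2,5}  (accept∈set)
after full input: {1,2,5}  (accept=1 in)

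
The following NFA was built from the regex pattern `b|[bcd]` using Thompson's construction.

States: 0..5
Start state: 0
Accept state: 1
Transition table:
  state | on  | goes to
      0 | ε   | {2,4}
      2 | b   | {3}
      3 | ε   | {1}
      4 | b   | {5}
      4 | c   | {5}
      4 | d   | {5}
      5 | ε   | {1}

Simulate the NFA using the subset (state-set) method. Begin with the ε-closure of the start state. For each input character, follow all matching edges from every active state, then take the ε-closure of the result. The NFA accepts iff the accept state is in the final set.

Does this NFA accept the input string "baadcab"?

initial (ε-close {0}): {0,2,4}
'b' @ 1: {1,3,5}  ✓accept
'a' @ 2: {}  — no active states
rest 'adcab' ignored (set empty)
final: {}; accept 1 not in set

Answer: REJECT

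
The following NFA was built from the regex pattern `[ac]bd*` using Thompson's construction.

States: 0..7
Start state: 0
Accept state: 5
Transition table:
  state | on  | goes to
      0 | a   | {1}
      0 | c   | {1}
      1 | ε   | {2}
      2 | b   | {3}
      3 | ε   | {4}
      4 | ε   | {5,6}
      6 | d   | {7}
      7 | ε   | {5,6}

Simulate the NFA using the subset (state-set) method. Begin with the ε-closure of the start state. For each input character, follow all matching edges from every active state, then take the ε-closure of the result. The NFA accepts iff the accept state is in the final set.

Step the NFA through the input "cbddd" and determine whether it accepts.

start: ε-closure({0}) = {0}
'c' @ 1: {1,2}
'b' @ 2: {3,4,5,6}  [accepting]
'd' @ 3: {5,6,7}  [accepting]
'd' @ 4: {5,6,7}  [accepting]
'd' @ 5: {5,6,7}  [accepting]
final: {5,6,7}; accept 5 in set

Answer: ACCEPT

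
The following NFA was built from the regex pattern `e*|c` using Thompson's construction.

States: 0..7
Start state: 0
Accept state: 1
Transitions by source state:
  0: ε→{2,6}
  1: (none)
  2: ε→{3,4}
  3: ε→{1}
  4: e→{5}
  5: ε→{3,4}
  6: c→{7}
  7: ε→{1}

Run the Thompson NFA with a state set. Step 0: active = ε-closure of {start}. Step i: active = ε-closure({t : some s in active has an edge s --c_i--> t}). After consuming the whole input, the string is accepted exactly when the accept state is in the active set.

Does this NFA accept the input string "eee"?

Answer: ACCEPT

Derivation:
S₀ = ε-closure({0}) = {0,1,2,3,4,6}
'e' @ 1: {1,3,4,5}  ✓accept
'e' @ 2: {1,3,4,5}  ✓accept
'e' @ 3: {1,3,4,5}  ✓accept
after full input: {1,3,4,5}  (accept=1 in)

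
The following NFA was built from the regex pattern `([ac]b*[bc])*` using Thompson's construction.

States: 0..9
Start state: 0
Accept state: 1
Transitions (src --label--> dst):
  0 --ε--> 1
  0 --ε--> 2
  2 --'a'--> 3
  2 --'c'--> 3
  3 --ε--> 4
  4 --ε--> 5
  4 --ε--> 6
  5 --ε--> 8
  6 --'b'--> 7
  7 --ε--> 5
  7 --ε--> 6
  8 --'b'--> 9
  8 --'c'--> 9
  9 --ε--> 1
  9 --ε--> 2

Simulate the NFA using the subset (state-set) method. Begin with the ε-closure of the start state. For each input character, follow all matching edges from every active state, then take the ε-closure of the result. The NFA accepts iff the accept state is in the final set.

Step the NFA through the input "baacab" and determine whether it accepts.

Answer: REJECT

Derivation:
S₀ = ε-closure({0}) = {0,1,2}
'b' @ 1: {}  — dead — no transitions
rest 'aacab' ignored (set empty)
final: {}; accept 1 not in set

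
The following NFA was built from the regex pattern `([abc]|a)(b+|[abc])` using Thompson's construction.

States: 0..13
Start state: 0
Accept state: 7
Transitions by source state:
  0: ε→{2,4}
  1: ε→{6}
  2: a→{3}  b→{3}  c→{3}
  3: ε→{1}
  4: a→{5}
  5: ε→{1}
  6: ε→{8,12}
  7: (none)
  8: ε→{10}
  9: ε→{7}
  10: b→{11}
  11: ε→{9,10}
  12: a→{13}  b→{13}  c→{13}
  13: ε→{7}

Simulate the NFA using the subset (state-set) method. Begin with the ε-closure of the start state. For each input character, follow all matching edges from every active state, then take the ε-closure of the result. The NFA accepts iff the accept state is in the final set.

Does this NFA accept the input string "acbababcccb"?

Answer: REJECT

Steps:
start: ε-closure({0}) = {0,2,4}
'a' @ 1: {1,3,5,6,8,10,12}
'c' @ 2: {7,13}  (accept∈set)
'b' @ 3: {}  — no active states
rest 'ababcccb' ignored (set empty)
final: {}; accept 7 not in set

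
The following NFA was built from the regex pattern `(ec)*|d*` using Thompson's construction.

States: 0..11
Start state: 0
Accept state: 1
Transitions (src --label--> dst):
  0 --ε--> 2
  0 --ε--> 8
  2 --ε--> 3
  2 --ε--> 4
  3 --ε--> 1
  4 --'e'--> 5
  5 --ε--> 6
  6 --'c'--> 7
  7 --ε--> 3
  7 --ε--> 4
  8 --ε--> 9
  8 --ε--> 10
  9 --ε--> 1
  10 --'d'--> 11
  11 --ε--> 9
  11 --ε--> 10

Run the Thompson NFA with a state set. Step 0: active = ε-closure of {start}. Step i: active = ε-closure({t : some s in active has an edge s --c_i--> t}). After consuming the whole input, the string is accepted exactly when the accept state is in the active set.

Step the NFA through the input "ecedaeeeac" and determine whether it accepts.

Answer: REJECT

Derivation:
initial (ε-close {0}): {0,1,2,3,4,8,9,10}
'e' @ 1: {5,6}
'c' @ 2: {1,3,4,7}  (accept∈set)
'e' @ 3: {5,6}
'd' @ 4: {}  — no active states
rest 'aeeeac' ignored (set empty)
end set {} — state 1 not in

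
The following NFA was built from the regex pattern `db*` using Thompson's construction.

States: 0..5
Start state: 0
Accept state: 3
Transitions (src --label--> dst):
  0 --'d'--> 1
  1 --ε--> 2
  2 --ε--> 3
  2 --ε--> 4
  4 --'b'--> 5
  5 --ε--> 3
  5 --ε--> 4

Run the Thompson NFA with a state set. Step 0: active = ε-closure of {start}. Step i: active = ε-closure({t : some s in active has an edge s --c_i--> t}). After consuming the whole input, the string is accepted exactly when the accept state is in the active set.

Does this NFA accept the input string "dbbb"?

Answer: ACCEPT

Derivation:
start: ε-closure({0}) = {0}
'd' @ 1: {1,2,3,4}  (accept∈set)
'b' @ 2: {3,4,5}  (accept∈set)
'b' @ 3: {3,4,5}  (accept∈set)
'b' @ 4: {3,4,5}  (accept∈set)
final: {3,4,5}; accept 3 in set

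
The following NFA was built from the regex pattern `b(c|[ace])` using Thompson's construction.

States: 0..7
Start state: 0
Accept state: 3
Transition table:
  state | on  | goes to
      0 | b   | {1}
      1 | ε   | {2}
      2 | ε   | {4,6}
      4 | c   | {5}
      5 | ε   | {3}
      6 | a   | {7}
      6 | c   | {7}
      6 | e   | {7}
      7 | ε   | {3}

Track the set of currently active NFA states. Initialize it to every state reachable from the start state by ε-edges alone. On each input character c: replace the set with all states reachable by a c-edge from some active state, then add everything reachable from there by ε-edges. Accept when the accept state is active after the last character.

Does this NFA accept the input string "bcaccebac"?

S₀ = ε-closure({0}) = {0}
'b' @ 1: {1,2,4,6}
'c' @ 2: {3,5,7}  [accepting]
'a' @ 3: {}  — no active states
rest 'ccebac' ignored (set empty)
final: {}; accept 3 not in set

Answer: REJECT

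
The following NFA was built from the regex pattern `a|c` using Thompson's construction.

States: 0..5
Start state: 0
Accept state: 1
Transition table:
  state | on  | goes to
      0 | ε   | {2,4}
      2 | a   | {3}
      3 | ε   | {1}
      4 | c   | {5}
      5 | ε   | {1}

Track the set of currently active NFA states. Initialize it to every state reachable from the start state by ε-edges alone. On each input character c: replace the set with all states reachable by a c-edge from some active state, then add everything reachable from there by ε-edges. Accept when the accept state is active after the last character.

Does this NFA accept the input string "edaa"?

Answer: REJECT

Derivation:
start: ε-closure({0}) = {0,2,4}
'e' @ 1: {}  — state set empty
rest 'daa' ignored (set empty)
final: {}; accept 1 not in set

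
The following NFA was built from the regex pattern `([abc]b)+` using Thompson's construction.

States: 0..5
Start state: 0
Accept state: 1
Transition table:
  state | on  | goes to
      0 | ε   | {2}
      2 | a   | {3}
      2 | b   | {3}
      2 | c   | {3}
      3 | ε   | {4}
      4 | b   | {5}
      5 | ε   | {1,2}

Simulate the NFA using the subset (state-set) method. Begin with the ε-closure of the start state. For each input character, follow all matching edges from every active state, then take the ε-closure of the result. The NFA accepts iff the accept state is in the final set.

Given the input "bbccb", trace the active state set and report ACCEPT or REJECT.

Answer: REJECT

Trace:
start: ε-closure({0}) = {0,2}
'b' @ 1: {3,4}
'b' @ 2: {1,2,5}  ✓accept
'c' @ 3: {3,4}
'c' @ 4: {}  — state set empty
rest 'b' ignored (set empty)
after full input: {}  (accept=1 not in)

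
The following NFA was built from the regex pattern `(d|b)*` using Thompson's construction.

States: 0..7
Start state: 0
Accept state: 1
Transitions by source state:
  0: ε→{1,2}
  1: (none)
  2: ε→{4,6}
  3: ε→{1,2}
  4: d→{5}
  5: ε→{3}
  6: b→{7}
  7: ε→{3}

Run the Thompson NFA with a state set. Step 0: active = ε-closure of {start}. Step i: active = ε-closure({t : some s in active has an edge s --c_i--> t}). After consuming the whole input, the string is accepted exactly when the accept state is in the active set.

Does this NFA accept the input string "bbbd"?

initial (ε-close {0}): {0,1,2,4,6}
'b' @ 1: {1,2,3,4,6,7}  ✓accept
'b' @ 2: {1,2,3,4,6,7}  ✓accept
'b' @ 3: {1,2,3,4,6,7}  ✓accept
'd' @ 4: {1,2,3,4,5,6}  ✓accept
final: {1,2,3,4,5,6}; accept 1 in set

Answer: ACCEPT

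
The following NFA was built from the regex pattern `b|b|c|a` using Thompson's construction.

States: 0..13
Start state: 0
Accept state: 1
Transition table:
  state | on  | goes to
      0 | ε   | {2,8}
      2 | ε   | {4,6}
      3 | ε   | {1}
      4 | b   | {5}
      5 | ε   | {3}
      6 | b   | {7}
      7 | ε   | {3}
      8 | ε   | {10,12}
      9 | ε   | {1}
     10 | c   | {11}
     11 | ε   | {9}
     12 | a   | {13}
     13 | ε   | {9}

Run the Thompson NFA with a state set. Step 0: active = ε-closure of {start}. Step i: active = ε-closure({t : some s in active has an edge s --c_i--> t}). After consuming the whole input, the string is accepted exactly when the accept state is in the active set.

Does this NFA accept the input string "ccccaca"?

Answer: REJECT

Steps:
start: ε-closure({0}) = {0,2,4,6,8,10,12}
'c' @ 1: {1,9,11}  ✓accept
'c' @ 2: {}  — dead — no transitions
rest 'ccaca' ignored (set empty)
end set {} — state 1 not in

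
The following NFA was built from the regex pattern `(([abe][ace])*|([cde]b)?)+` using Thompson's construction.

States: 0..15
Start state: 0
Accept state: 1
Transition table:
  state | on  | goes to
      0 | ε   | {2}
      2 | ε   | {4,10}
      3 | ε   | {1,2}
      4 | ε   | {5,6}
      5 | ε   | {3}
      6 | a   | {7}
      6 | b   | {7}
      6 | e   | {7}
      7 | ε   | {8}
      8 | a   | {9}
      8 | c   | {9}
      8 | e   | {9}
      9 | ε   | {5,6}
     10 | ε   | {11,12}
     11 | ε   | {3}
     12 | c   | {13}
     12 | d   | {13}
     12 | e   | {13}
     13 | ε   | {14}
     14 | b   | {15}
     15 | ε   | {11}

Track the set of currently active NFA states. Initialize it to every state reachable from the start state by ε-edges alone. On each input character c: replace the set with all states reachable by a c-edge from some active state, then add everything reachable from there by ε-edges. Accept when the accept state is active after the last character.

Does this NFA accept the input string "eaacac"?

Answer: ACCEPT

Derivation:
initial (ε-close {0}): {0,1,2,3,4,5,6,10,11,12}
'e' @ 1: {7,8,13,14}
'a' @ 2: {1,2,3,4,5,6,9,10,11,12}  (accept∈set)
'a' @ 3: {7,8}
'c' @ 4: {1,2,3,4,5,6,9,10,11,12}  (accept∈set)
'a' @ 5: {7,8}
'c' @ 6: {1,2,3,4,5,6,9,10,11,12}  (accept∈set)
final: {1,2,3,4,5,6,9,10,11,12}; accept 1 in set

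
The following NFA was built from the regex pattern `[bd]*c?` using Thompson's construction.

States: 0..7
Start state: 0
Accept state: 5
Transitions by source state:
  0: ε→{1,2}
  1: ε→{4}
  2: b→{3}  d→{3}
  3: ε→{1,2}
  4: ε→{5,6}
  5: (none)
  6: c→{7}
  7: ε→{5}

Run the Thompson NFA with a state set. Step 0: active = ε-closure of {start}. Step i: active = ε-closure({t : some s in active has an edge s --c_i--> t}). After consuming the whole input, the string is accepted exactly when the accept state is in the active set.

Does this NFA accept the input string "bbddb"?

S₀ = ε-closure({0}) = {0,1,2,4,5,6}
'b' @ 1: {1,2,3,4,5,6}  [accepting]
'b' @ 2: {1,2,3,4,5,6}  [accepting]
'd' @ 3: {1,2,3,4,5,6}  [accepting]
'd' @ 4: {1,2,3,4,5,6}  [accepting]
'b' @ 5: {1,2,3,4,5,6}  [accepting]
end set {1,2,3,4,5,6} — state 5 in

Answer: ACCEPT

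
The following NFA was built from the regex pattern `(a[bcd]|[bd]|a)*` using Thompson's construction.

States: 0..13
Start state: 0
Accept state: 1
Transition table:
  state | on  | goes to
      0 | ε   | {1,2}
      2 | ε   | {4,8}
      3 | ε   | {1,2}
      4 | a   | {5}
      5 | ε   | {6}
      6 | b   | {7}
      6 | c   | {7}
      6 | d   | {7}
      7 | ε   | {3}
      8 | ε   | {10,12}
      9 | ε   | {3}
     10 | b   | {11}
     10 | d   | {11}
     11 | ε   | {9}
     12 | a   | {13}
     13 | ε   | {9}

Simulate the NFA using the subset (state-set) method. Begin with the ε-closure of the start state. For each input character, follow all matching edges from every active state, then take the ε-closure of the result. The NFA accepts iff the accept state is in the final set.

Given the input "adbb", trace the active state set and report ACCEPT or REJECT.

S₀ = ε-closure({0}) = {0,1,2,4,8,10,12}
'a' @ 1: {1,2,3,4,5,6,8,9,10,12,13}  [accepting]
'd' @ 2: {1,2,3,4,7,8,9,10,11,12}  [accepting]
'b' @ 3: {1,2,3,4,8,9,10,11,12}  [accepting]
'b' @ 4: {1,2,3,4,8,9,10,11,12}  [accepting]
end set {1,2,3,4,8,9,10,11,12} — state 1 in

Answer: ACCEPT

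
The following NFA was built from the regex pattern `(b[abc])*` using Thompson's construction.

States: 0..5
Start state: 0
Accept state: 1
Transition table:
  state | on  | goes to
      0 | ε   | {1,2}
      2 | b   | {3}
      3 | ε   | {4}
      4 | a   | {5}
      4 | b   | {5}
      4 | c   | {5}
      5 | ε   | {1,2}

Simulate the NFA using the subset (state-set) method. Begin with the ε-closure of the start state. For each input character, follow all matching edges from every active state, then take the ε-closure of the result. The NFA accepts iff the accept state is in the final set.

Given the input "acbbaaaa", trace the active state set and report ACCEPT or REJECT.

Answer: REJECT

Trace:
initial (ε-close {0}): {0,1,2}
'a' @ 1: {}  — dead — no transitions
rest 'cbbaaaa' ignored (set empty)
final: {}; accept 1 not in set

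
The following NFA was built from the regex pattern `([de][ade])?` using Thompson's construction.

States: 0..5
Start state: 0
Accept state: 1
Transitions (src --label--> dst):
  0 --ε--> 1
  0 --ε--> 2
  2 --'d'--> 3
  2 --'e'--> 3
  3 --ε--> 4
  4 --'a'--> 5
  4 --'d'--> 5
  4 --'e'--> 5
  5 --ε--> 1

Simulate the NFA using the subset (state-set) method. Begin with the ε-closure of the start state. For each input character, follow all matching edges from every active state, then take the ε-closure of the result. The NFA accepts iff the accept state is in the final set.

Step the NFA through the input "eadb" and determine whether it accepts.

S₀ = ε-closure({0}) = {0,1,2}
'e' @ 1: {3,4}
'a' @ 2: {1,5}  [accepting]
'd' @ 3: {}  — no active states
rest 'b' ignored (set empty)
final: {}; accept 1 not in set

Answer: REJECT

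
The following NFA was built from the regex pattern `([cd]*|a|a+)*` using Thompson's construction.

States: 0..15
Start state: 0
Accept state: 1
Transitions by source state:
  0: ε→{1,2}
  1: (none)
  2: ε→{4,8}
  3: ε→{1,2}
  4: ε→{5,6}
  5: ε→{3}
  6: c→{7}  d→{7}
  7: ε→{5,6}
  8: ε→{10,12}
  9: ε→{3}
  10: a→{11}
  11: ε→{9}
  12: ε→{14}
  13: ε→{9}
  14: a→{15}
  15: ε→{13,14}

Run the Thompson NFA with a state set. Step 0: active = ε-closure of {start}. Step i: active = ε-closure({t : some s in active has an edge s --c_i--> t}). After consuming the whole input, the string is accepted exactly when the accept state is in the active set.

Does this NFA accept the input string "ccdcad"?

Answer: ACCEPT

Derivation:
start: ε-closure({0}) = {0,1,2,3,4,5,6,8,10,12,14}
'c' @ 1: {1,2,3,4,5,6,7,8,10,12,14}  (accept∈set)
'c' @ 2: {1,2,3,4,5,6,7,8,10,12,14}  (accept∈set)
'd' @ 3: {1,2,3,4,5,6,7,8,10,12,14}  (accept∈set)
'c' @ 4: {1,2,3,4,5,6,7,8,10,12,14}  (accept∈set)
'a' @ 5: {1,2,3,4,5,6,8,9,10,11,12,13,14,15}  (accept∈set)
'd' @ 6: {1,2,3,4,5,6,7,8,10,12,14}  (accept∈set)
end set {1,2,3,4,5,6,7,8,10,12,14} — state 1 in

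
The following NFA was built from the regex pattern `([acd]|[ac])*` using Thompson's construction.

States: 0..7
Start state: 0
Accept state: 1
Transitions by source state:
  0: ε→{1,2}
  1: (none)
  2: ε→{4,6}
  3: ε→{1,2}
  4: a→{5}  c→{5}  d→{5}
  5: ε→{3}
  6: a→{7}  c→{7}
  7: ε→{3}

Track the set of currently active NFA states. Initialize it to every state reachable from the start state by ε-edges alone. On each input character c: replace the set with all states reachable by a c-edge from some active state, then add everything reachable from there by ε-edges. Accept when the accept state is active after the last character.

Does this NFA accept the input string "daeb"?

start: ε-closure({0}) = {0,1,2,4,6}
'd' @ 1: {1,2,3,4,5,6}  (accept∈set)
'a' @ 2: {1,2,3,4,5,6,7}  (accept∈set)
'e' @ 3: {}  — no active states
rest 'b' ignored (set empty)
end set {} — state 1 not in

Answer: REJECT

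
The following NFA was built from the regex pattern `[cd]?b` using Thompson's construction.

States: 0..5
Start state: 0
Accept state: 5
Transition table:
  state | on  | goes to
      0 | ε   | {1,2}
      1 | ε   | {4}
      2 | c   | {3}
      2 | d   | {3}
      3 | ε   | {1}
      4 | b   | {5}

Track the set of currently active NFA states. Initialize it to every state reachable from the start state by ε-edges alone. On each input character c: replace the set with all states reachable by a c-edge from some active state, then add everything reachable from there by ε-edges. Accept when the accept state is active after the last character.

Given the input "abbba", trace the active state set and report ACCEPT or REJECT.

Answer: REJECT

Derivation:
initial (ε-close {0}): {0,1,2,4}
'a' @ 1: {}  — no active states
rest 'bbba' ignored (set empty)
end set {} — state 5 not in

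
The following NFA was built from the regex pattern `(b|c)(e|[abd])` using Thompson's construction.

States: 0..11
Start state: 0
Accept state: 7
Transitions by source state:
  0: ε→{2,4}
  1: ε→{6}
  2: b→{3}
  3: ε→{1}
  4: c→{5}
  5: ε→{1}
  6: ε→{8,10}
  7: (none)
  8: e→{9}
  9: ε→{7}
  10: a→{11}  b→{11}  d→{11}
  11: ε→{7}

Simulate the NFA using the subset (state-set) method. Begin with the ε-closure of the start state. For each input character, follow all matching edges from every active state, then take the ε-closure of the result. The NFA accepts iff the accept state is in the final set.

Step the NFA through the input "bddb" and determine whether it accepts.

start: ε-closure({0}) = {0,2,4}
'b' @ 1: {1,3,6,8,10}
'd' @ 2: {7,11}  (accept∈set)
'd' @ 3: {}  — no active states
rest 'b' ignored (set empty)
end set {} — state 7 not in

Answer: REJECT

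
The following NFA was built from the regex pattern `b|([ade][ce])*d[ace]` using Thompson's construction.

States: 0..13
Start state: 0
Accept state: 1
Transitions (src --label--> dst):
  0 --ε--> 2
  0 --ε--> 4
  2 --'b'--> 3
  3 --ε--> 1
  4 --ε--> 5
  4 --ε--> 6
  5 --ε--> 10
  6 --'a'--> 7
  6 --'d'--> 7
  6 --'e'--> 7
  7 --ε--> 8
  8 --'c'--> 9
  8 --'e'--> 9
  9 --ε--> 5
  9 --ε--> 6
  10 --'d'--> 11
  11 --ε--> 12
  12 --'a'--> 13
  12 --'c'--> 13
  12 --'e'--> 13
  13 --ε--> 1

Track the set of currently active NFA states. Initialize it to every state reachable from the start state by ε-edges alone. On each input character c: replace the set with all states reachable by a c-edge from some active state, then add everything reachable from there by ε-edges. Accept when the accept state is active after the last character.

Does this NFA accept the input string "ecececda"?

S₀ = ε-closure({0}) = {0,2,4,5,6,10}
'e' @ 1: {7,8}
'c' @ 2: {5,6,9,10}
'e' @ 3: {7,8}
'c' @ 4: {5,6,9,10}
'e' @ 5: {7,8}
'c' @ 6: {5,6,9,10}
'd' @ 7: {7,8,11,12}
'a' @ 8: {1,13}  ✓accept
end set {1,13} — state 1 in

Answer: ACCEPT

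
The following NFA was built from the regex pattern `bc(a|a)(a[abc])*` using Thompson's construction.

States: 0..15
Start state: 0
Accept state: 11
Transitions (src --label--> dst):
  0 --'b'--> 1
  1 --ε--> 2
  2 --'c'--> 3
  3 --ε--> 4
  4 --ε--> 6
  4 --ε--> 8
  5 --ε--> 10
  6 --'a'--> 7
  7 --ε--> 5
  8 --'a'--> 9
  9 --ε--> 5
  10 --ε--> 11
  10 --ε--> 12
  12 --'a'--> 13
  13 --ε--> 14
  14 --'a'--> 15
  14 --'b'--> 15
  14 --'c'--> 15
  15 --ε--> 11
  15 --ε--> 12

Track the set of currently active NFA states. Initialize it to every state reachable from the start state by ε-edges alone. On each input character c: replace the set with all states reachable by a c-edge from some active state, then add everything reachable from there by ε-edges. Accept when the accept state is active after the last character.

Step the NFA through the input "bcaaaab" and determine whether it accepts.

S₀ = ε-closure({0}) = {0}
'b' @ 1: {1,2}
'c' @ 2: {3,4,6,8}
'a' @ 3: {5,7,9,10,11,12}  [accepting]
'a' @ 4: {13,14}
'a' @ 5: {11,12,15}  [accepting]
'a' @ 6: {13,14}
'b' @ 7: {11,12,15}  [accepting]
final: {11,12,15}; accept 11 in set

Answer: ACCEPT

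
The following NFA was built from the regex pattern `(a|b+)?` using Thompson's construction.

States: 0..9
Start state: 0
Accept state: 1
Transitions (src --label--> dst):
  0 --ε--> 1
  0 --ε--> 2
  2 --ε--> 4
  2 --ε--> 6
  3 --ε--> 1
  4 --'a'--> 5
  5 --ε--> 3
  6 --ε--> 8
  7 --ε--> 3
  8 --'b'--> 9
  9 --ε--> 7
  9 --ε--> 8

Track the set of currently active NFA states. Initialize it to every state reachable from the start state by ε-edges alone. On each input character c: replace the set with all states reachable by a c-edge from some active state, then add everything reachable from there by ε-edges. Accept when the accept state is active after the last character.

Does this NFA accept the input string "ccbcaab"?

initial (ε-close {0}): {0,1,2,4,6,8}
'c' @ 1: {}  — state set empty
rest 'cbcaab' ignored (set empty)
final: {}; accept 1 not in set

Answer: REJECT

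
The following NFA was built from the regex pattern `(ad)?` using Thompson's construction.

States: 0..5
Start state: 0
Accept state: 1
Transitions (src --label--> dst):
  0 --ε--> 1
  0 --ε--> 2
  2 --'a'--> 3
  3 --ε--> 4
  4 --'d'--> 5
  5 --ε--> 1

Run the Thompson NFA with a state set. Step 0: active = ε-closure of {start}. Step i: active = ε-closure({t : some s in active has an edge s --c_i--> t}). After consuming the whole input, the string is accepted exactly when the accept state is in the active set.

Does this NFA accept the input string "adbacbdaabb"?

S₀ = ε-closure({0}) = {0,1,2}
'a' @ 1: {3,4}
'd' @ 2: {1,5}  ✓accept
'b' @ 3: {}  — state set empty
rest 'acbdaabb' ignored (set empty)
end set {} — state 1 not in

Answer: REJECT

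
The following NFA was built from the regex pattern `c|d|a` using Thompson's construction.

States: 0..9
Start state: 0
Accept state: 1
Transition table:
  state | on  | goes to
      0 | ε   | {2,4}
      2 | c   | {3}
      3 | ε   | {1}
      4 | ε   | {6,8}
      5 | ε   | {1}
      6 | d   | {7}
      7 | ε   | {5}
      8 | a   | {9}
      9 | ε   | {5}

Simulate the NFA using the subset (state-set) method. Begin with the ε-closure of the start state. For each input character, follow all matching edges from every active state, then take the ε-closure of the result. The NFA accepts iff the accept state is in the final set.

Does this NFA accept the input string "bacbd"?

start: ε-closure({0}) = {0,2,4,6,8}
'b' @ 1: {}  — state set empty
rest 'acbd' ignored (set empty)
after full input: {}  (accept=1 not in)

Answer: REJECT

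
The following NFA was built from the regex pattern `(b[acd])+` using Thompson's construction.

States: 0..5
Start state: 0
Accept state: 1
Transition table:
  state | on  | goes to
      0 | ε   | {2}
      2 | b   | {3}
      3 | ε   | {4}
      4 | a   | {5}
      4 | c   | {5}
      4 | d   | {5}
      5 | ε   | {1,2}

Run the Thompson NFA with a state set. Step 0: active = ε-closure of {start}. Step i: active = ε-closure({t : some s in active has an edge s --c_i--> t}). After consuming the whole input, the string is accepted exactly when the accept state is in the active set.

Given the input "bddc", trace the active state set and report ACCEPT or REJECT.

S₀ = ε-closure({0}) = {0,2}
'b' @ 1: {3,4}
'd' @ 2: {1,2,5}  [accepting]
'd' @ 3: {}  — state set empty
rest 'c' ignored (set empty)
after full input: {}  (accept=1 not in)

Answer: REJECT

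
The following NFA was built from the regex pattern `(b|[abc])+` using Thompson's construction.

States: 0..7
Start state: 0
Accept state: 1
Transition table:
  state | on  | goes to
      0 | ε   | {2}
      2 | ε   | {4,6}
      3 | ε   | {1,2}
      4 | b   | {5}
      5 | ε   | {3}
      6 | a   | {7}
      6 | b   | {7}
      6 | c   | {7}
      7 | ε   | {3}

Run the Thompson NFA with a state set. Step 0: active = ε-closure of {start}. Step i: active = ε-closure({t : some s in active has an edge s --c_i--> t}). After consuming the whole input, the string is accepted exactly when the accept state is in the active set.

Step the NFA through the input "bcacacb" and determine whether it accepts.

initial (ε-close {0}): {0,2,4,6}
'b' @ 1: {1,2,3,4,5,6,7}  [accepting]
'c' @ 2: {1,2,3,4,6,7}  [accepting]
'a' @ 3: {1,2,3,4,6,7}  [accepting]
'c' @ 4: {1,2,3,4,6,7}  [accepting]
'a' @ 5: {1,2,3,4,6,7}  [accepting]
'c' @ 6: {1,2,3,4,6,7}  [accepting]
'b' @ 7: {1,2,3,4,5,6,7}  [accepting]
final: {1,2,3,4,5,6,7}; accept 1 in set

Answer: ACCEPT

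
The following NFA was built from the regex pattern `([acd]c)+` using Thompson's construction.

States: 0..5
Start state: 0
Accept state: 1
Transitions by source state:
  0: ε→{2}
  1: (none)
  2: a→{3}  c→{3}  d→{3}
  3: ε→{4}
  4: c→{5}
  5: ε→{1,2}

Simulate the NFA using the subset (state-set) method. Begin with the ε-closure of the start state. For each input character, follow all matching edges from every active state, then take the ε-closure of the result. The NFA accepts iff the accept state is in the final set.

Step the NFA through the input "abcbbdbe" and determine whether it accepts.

Answer: REJECT

Steps:
initial (ε-close {0}): {0,2}
'a' @ 1: {3,4}
'b' @ 2: {}  — state set empty
rest 'cbbdbe' ignored (set empty)
after full input: {}  (accept=1 not in)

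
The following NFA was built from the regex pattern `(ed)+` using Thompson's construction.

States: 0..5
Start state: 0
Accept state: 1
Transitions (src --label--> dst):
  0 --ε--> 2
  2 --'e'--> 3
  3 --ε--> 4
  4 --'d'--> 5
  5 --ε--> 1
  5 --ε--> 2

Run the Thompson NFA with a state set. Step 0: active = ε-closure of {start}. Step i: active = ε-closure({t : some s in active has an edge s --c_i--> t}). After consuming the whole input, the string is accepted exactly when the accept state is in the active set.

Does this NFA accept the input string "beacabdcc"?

initial (ε-close {0}): {0,2}
'b' @ 1: {}  — no active states
rest 'eacabdcc' ignored (set empty)
final: {}; accept 1 not in set

Answer: REJECT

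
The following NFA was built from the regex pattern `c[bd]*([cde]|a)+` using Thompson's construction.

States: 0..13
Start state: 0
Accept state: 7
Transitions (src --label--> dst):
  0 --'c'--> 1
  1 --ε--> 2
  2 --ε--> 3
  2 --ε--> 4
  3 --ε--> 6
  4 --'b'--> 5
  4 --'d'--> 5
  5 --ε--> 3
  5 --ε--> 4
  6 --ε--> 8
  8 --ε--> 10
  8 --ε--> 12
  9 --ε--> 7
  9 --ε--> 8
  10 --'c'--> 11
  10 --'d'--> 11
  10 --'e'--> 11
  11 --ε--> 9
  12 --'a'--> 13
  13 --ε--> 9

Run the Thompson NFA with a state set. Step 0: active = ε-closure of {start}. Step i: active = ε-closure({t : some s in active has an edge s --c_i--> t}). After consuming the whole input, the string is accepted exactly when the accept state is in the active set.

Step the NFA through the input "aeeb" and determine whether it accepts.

Answer: REJECT

Trace:
start: ε-closure({0}) = {0}
'a' @ 1: {}  — state set empty
rest 'eeb' ignored (set empty)
end set {} — state 7 not in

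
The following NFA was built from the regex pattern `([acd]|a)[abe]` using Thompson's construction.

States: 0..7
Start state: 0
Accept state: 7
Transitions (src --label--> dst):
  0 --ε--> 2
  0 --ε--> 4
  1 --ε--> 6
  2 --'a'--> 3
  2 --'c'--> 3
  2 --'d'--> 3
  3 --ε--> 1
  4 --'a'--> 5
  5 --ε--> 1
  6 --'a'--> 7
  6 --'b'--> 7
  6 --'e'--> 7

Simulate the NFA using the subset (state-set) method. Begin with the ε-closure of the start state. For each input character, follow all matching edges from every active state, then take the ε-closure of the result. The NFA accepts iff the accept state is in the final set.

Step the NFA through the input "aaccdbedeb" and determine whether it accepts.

Answer: REJECT

Trace:
start: ε-closure({0}) = {0,2,4}
'a' @ 1: {1,3,5,6}
'a' @ 2: {7}  [accepting]
'c' @ 3: {}  — no active states
rest 'cdbedeb' ignored (set empty)
final: {}; accept 7 not in set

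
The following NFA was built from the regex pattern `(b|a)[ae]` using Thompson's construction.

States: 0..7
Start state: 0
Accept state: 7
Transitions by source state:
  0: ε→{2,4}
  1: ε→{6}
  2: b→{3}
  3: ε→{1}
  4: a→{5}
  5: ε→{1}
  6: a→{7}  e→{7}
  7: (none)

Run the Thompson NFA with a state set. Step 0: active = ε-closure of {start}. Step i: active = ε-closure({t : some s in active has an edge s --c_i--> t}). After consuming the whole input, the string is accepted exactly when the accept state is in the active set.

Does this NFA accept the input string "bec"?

initial (ε-close {0}): {0,2,4}
'b' @ 1: {1,3,6}
'e' @ 2: {7}  (accept∈set)
'c' @ 3: {}  — state set empty
after full input: {}  (accept=7 not in)

Answer: REJECT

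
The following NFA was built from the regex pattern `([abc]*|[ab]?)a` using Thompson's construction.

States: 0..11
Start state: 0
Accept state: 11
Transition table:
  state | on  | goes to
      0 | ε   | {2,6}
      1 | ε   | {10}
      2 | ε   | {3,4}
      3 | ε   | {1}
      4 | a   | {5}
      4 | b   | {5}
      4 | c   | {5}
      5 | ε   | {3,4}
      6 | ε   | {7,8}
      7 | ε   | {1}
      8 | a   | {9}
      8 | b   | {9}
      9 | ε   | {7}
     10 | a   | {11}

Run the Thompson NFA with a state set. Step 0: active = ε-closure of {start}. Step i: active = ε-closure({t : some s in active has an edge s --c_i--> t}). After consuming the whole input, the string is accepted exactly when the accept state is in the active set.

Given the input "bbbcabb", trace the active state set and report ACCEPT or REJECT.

start: ε-closure({0}) = {0,1,2,3,4,6,7,8,10}
'b' @ 1: {1,3,4,5,7,9,10}
'b' @ 2: {1,3,4,5,10}
'b' @ 3: {1,3,4,5,10}
'c' @ 4: {1,3,4,5,10}
'a' @ 5: {1,3,4,5,10,11}  (accept∈set)
'b' @ 6: {1,3,4,5,10}
'b' @ 7: {1,3,4,5,10}
after full input: {1,3,4,5,10}  (accept=11 not in)

Answer: REJECT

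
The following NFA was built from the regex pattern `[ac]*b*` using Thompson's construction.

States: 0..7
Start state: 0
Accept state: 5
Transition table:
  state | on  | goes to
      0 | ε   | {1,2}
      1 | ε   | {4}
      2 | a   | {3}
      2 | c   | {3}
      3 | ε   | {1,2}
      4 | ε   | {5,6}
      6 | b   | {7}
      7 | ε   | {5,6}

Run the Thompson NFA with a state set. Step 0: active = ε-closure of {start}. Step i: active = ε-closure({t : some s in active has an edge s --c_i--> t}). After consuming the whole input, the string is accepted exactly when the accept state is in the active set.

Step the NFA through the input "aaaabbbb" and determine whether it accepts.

initial (ε-close {0}): {0,1,2,4,5,6}
'a' @ 1: {1,2,3,4,5,6}  ✓accept
'a' @ 2: {1,2,3,4,5,6}  ✓accept
'a' @ 3: {1,2,3,4,5,6}  ✓accept
'a' @ 4: {1,2,3,4,5,6}  ✓accept
'b' @ 5: {5,6,7}  ✓accept
'b' @ 6: {5,6,7}  ✓accept
'b' @ 7: {5,6,7}  ✓accept
'b' @ 8: {5,6,7}  ✓accept
after full input: {5,6,7}  (accept=5 in)

Answer: ACCEPT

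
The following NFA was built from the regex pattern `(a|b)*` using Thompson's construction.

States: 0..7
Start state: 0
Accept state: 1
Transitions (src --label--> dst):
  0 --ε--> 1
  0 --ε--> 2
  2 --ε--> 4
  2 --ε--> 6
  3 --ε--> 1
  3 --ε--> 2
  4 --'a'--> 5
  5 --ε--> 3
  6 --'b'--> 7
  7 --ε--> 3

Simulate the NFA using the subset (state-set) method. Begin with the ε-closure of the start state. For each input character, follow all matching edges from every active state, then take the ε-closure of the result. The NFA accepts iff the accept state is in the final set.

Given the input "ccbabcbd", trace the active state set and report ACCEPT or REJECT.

Answer: REJECT

Steps:
initial (ε-close {0}): {0,1,2,4,6}
'c' @ 1: {}  — no active states
rest 'cbabcbd' ignored (set empty)
final: {}; accept 1 not in set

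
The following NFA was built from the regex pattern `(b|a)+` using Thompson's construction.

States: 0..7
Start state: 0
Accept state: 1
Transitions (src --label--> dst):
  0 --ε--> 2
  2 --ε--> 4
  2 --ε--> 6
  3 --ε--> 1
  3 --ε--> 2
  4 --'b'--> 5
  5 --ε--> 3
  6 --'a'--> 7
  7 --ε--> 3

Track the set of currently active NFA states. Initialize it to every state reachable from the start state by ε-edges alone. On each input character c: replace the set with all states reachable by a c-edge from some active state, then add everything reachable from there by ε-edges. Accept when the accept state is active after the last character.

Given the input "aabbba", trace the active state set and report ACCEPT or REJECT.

start: ε-closure({0}) = {0,2,4,6}
'a' @ 1: {1,2,3,4,6,7}  (accept∈set)
'a' @ 2: {1,2,3,4,6,7}  (accept∈set)
'b' @ 3: {1,2,3,4,5,6}  (accept∈set)
'b' @ 4: {1,2,3,4,5,6}  (accept∈set)
'b' @ 5: {1,2,3,4,5,6}  (accept∈set)
'a' @ 6: {1,2,3,4,6,7}  (accept∈set)
final: {1,2,3,4,6,7}; accept 1 in set

Answer: ACCEPT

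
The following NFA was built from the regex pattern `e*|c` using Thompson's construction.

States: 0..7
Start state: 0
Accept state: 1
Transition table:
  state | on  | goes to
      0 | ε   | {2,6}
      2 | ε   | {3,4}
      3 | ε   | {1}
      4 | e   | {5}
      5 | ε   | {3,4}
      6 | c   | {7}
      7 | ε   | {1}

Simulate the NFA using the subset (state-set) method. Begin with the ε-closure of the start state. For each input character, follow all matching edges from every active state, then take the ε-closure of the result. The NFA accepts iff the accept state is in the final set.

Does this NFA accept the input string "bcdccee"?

Answer: REJECT

Derivation:
start: ε-closure({0}) = {0,1,2,3,4,6}
'b' @ 1: {}  — state set empty
rest 'cdccee' ignored (set empty)
end set {} — state 1 not in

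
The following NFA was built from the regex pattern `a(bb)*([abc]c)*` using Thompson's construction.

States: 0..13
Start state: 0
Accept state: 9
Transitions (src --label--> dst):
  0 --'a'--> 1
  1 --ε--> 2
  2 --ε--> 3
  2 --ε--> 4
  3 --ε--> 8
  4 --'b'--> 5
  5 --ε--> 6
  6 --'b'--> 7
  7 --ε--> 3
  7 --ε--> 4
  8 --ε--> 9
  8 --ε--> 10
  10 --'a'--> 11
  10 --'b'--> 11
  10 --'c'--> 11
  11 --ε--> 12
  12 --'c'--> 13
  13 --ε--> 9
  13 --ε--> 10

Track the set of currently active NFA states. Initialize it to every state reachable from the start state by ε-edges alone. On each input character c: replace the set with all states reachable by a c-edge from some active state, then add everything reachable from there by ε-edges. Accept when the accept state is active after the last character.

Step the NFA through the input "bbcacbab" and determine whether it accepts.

S₀ = ε-closure({0}) = {0}
'b' @ 1: {}  — no active states
rest 'bcacbab' ignored (set empty)
after full input: {}  (accept=9 not in)

Answer: REJECT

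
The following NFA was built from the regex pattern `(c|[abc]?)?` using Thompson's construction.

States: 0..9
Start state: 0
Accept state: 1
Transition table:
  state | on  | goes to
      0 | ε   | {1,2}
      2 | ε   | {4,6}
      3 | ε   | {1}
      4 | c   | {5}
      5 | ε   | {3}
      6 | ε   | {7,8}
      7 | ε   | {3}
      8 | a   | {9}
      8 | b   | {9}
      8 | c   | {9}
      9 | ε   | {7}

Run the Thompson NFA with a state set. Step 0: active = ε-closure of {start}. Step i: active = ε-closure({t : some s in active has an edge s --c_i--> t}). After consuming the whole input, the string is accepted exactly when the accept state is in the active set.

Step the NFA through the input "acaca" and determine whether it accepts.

Answer: REJECT

Trace:
start: ε-closure({0}) = {0,1,2,3,4,6,7,8}
'a' @ 1: {1,3,7,9}  [accepting]
'c' @ 2: {}  — dead — no transitions
rest 'aca' ignored (set empty)
final: {}; accept 1 not in set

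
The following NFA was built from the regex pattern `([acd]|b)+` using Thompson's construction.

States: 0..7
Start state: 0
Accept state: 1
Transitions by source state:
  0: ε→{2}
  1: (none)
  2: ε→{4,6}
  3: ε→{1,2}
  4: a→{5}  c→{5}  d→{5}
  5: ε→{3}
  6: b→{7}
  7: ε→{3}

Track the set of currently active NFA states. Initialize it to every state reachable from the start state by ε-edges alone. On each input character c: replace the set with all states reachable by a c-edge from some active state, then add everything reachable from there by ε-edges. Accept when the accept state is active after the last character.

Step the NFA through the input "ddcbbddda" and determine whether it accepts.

start: ε-closure({0}) = {0,2,4,6}
'd' @ 1: {1,2,3,4,5,6}  (accept∈set)
'd' @ 2: {1,2,3,4,5,6}  (accept∈set)
'c' @ 3: {1,2,3,4,5,6}  (accept∈set)
'b' @ 4: {1,2,3,4,6,7}  (accept∈set)
'b' @ 5: {1,2,3,4,6,7}  (accept∈set)
'd' @ 6: {1,2,3,4,5,6}  (accept∈set)
'd' @ 7: {1,2,3,4,5,6}  (accept∈set)
'd' @ 8: {1,2,3,4,5,6}  (accept∈set)
'a' @ 9: {1,2,3,4,5,6}  (accept∈set)
after full input: {1,2,3,4,5,6}  (accept=1 in)

Answer: ACCEPT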